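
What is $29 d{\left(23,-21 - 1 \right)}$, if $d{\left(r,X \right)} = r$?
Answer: $667$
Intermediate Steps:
$29 d{\left(23,-21 - 1 \right)} = 29 \cdot 23 = 667$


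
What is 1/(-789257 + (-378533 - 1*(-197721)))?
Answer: -1/970069 ≈ -1.0309e-6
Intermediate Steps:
1/(-789257 + (-378533 - 1*(-197721))) = 1/(-789257 + (-378533 + 197721)) = 1/(-789257 - 180812) = 1/(-970069) = -1/970069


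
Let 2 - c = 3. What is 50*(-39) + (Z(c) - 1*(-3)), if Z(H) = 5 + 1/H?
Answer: -1943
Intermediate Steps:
c = -1 (c = 2 - 1*3 = 2 - 3 = -1)
Z(H) = 5 + 1/H
50*(-39) + (Z(c) - 1*(-3)) = 50*(-39) + ((5 + 1/(-1)) - 1*(-3)) = -1950 + ((5 - 1) + 3) = -1950 + (4 + 3) = -1950 + 7 = -1943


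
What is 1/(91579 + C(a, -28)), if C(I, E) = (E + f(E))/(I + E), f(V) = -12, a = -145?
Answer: 173/15843207 ≈ 1.0920e-5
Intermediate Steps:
C(I, E) = (-12 + E)/(E + I) (C(I, E) = (E - 12)/(I + E) = (-12 + E)/(E + I))
1/(91579 + C(a, -28)) = 1/(91579 + (-12 - 28)/(-28 - 145)) = 1/(91579 - 40/(-173)) = 1/(91579 - 1/173*(-40)) = 1/(91579 + 40/173) = 1/(15843207/173) = 173/15843207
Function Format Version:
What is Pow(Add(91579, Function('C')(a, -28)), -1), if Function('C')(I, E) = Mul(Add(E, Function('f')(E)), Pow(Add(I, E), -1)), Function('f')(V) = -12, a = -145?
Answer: Rational(173, 15843207) ≈ 1.0920e-5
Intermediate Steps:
Function('C')(I, E) = Mul(Pow(Add(E, I), -1), Add(-12, E)) (Function('C')(I, E) = Mul(Add(E, -12), Pow(Add(I, E), -1)) = Mul(Add(-12, E), Pow(Add(E, I), -1)) = Mul(Pow(Add(E, I), -1), Add(-12, E)))
Pow(Add(91579, Function('C')(a, -28)), -1) = Pow(Add(91579, Mul(Pow(Add(-28, -145), -1), Add(-12, -28))), -1) = Pow(Add(91579, Mul(Pow(-173, -1), -40)), -1) = Pow(Add(91579, Mul(Rational(-1, 173), -40)), -1) = Pow(Add(91579, Rational(40, 173)), -1) = Pow(Rational(15843207, 173), -1) = Rational(173, 15843207)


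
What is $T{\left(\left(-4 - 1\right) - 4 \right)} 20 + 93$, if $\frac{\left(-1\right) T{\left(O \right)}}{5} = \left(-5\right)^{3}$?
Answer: $12593$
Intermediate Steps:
$T{\left(O \right)} = 625$ ($T{\left(O \right)} = - 5 \left(-5\right)^{3} = \left(-5\right) \left(-125\right) = 625$)
$T{\left(\left(-4 - 1\right) - 4 \right)} 20 + 93 = 625 \cdot 20 + 93 = 12500 + 93 = 12593$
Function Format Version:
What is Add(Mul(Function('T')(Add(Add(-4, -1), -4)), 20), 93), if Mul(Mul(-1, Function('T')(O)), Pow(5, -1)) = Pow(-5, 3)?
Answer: 12593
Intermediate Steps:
Function('T')(O) = 625 (Function('T')(O) = Mul(-5, Pow(-5, 3)) = Mul(-5, -125) = 625)
Add(Mul(Function('T')(Add(Add(-4, -1), -4)), 20), 93) = Add(Mul(625, 20), 93) = Add(12500, 93) = 12593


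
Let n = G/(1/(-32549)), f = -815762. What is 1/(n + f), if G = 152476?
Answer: -1/4963757086 ≈ -2.0146e-10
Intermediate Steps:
n = -4962941324 (n = 152476/(1/(-32549)) = 152476/(-1/32549) = 152476*(-32549) = -4962941324)
1/(n + f) = 1/(-4962941324 - 815762) = 1/(-4963757086) = -1/4963757086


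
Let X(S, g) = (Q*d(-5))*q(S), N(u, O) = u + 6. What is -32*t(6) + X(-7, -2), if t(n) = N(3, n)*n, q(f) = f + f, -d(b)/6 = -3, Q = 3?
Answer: -2484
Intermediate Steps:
d(b) = 18 (d(b) = -6*(-3) = 18)
N(u, O) = 6 + u
q(f) = 2*f
X(S, g) = 108*S (X(S, g) = (3*18)*(2*S) = 54*(2*S) = 108*S)
t(n) = 9*n (t(n) = (6 + 3)*n = 9*n)
-32*t(6) + X(-7, -2) = -288*6 + 108*(-7) = -32*54 - 756 = -1728 - 756 = -2484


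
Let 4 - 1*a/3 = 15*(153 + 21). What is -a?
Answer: 7818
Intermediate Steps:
a = -7818 (a = 12 - 45*(153 + 21) = 12 - 45*174 = 12 - 3*2610 = 12 - 7830 = -7818)
-a = -1*(-7818) = 7818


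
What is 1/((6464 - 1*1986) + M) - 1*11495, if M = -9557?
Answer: -58383106/5079 ≈ -11495.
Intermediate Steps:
1/((6464 - 1*1986) + M) - 1*11495 = 1/((6464 - 1*1986) - 9557) - 1*11495 = 1/((6464 - 1986) - 9557) - 11495 = 1/(4478 - 9557) - 11495 = 1/(-5079) - 11495 = -1/5079 - 11495 = -58383106/5079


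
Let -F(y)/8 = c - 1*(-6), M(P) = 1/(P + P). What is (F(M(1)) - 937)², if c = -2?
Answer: 938961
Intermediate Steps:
M(P) = 1/(2*P)
F(y) = -32 (F(y) = -8*(-2 - 1*(-6)) = -8*(-2 + 6) = -8*4 = -32)
(F(M(1)) - 937)² = (-32 - 937)² = (-969)² = 938961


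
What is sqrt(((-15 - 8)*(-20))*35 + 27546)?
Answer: sqrt(43646) ≈ 208.92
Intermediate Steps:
sqrt(((-15 - 8)*(-20))*35 + 27546) = sqrt(-23*(-20)*35 + 27546) = sqrt(460*35 + 27546) = sqrt(16100 + 27546) = sqrt(43646)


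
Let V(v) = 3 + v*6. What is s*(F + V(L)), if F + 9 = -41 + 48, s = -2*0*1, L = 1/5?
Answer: 0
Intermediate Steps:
L = ⅕ ≈ 0.20000
V(v) = 3 + 6*v
s = 0 (s = 0*1 = 0)
F = -2 (F = -9 + (-41 + 48) = -9 + 7 = -2)
s*(F + V(L)) = 0*(-2 + (3 + 6*(⅕))) = 0*(-2 + (3 + 6/5)) = 0*(-2 + 21/5) = 0*(11/5) = 0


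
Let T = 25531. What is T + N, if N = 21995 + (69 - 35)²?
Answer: 48682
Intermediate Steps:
N = 23151 (N = 21995 + 34² = 21995 + 1156 = 23151)
T + N = 25531 + 23151 = 48682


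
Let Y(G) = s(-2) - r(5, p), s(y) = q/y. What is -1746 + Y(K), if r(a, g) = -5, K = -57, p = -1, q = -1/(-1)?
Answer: -3483/2 ≈ -1741.5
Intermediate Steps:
q = 1 (q = -1*(-1) = 1)
s(y) = 1/y
Y(G) = 9/2 (Y(G) = 1/(-2) - 1*(-5) = -½ + 5 = 9/2)
-1746 + Y(K) = -1746 + 9/2 = -3483/2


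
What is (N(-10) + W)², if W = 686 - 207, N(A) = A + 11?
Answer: 230400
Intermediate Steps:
N(A) = 11 + A
W = 479
(N(-10) + W)² = ((11 - 10) + 479)² = (1 + 479)² = 480² = 230400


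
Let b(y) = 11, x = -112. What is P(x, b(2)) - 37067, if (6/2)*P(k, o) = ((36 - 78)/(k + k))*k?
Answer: -37074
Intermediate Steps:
P(k, o) = -7 (P(k, o) = (((36 - 78)/(k + k))*k)/3 = ((-42*1/(2*k))*k)/3 = ((-21/k)*k)/3 = (⅓)*(-21) = -7)
P(x, b(2)) - 37067 = -7 - 37067 = -37074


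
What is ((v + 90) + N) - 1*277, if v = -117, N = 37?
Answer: -267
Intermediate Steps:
((v + 90) + N) - 1*277 = ((-117 + 90) + 37) - 1*277 = (-27 + 37) - 277 = 10 - 277 = -267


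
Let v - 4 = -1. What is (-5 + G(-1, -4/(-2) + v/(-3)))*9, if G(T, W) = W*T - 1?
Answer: -63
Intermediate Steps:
v = 3 (v = 4 - 1 = 3)
G(T, W) = -1 + T*W (G(T, W) = T*W - 1 = -1 + T*W)
(-5 + G(-1, -4/(-2) + v/(-3)))*9 = (-5 + (-1 - (-4/(-2) + 3/(-3))))*9 = (-5 + (-1 - (-4*(-½) + 3*(-⅓))))*9 = (-5 + (-1 - (2 - 1)))*9 = (-5 + (-1 - 1*1))*9 = (-5 + (-1 - 1))*9 = (-5 - 2)*9 = -7*9 = -63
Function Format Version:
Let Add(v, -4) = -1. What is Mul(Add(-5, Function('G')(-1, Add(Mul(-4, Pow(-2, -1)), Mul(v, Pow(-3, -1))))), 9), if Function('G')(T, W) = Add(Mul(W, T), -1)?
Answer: -63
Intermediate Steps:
v = 3 (v = Add(4, -1) = 3)
Function('G')(T, W) = Add(-1, Mul(T, W)) (Function('G')(T, W) = Add(Mul(T, W), -1) = Add(-1, Mul(T, W)))
Mul(Add(-5, Function('G')(-1, Add(Mul(-4, Pow(-2, -1)), Mul(v, Pow(-3, -1))))), 9) = Mul(Add(-5, Add(-1, Mul(-1, Add(Mul(-4, Pow(-2, -1)), Mul(3, Pow(-3, -1)))))), 9) = Mul(Add(-5, Add(-1, Mul(-1, Add(Mul(-4, Rational(-1, 2)), Mul(3, Rational(-1, 3)))))), 9) = Mul(Add(-5, Add(-1, Mul(-1, Add(2, -1)))), 9) = Mul(Add(-5, Add(-1, Mul(-1, 1))), 9) = Mul(Add(-5, Add(-1, -1)), 9) = Mul(Add(-5, -2), 9) = Mul(-7, 9) = -63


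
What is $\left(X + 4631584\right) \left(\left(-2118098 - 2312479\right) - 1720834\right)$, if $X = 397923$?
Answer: $-30938564684377$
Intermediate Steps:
$\left(X + 4631584\right) \left(\left(-2118098 - 2312479\right) - 1720834\right) = \left(397923 + 4631584\right) \left(\left(-2118098 - 2312479\right) - 1720834\right) = 5029507 \left(\left(-2118098 - 2312479\right) - 1720834\right) = 5029507 \left(-4430577 - 1720834\right) = 5029507 \left(-6151411\right) = -30938564684377$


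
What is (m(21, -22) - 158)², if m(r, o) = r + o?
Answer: 25281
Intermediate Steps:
m(r, o) = o + r
(m(21, -22) - 158)² = ((-22 + 21) - 158)² = (-1 - 158)² = (-159)² = 25281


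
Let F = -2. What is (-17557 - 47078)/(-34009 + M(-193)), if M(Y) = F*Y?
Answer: 64635/33623 ≈ 1.9223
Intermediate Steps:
M(Y) = -2*Y
(-17557 - 47078)/(-34009 + M(-193)) = (-17557 - 47078)/(-34009 - 2*(-193)) = -64635/(-34009 + 386) = -64635/(-33623) = -64635*(-1/33623) = 64635/33623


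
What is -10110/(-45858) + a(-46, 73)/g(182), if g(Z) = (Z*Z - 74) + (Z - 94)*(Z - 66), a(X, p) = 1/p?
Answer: 5320957933/24135325262 ≈ 0.22046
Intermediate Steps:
g(Z) = -74 + Z**2 + (-94 + Z)*(-66 + Z) (g(Z) = (Z**2 - 74) + (-94 + Z)*(-66 + Z) = (-74 + Z**2) + (-94 + Z)*(-66 + Z) = -74 + Z**2 + (-94 + Z)*(-66 + Z))
-10110/(-45858) + a(-46, 73)/g(182) = -10110/(-45858) + 1/(73*(6130 - 160*182 + 2*182**2)) = -10110*(-1/45858) + 1/(73*(6130 - 29120 + 2*33124)) = 1685/7643 + 1/(73*(6130 - 29120 + 66248)) = 1685/7643 + (1/73)/43258 = 1685/7643 + (1/73)*(1/43258) = 1685/7643 + 1/3157834 = 5320957933/24135325262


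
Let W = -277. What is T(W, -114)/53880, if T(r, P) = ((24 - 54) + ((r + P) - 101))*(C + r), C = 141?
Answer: 2958/2245 ≈ 1.3176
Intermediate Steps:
T(r, P) = (141 + r)*(-131 + P + r) (T(r, P) = ((24 - 54) + ((r + P) - 101))*(141 + r) = (-30 + ((P + r) - 101))*(141 + r) = (-30 + (-101 + P + r))*(141 + r) = (-131 + P + r)*(141 + r) = (141 + r)*(-131 + P + r))
T(W, -114)/53880 = (-18471 + (-277)² + 10*(-277) + 141*(-114) - 114*(-277))/53880 = (-18471 + 76729 - 2770 - 16074 + 31578)*(1/53880) = 70992*(1/53880) = 2958/2245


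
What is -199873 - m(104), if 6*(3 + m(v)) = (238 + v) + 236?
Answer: -599899/3 ≈ -1.9997e+5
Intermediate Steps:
m(v) = 76 + v/6 (m(v) = -3 + ((238 + v) + 236)/6 = -3 + (474 + v)/6 = -3 + (79 + v/6) = 76 + v/6)
-199873 - m(104) = -199873 - (76 + (⅙)*104) = -199873 - (76 + 52/3) = -199873 - 1*280/3 = -199873 - 280/3 = -599899/3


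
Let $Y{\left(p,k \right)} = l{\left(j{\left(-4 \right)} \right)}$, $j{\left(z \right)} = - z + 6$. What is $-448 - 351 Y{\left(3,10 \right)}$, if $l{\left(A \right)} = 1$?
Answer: $-799$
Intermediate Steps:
$j{\left(z \right)} = 6 - z$
$Y{\left(p,k \right)} = 1$
$-448 - 351 Y{\left(3,10 \right)} = -448 - 351 = -799$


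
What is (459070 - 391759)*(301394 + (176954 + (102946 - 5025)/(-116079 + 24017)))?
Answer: 2964213254913705/92062 ≈ 3.2198e+10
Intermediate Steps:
(459070 - 391759)*(301394 + (176954 + (102946 - 5025)/(-116079 + 24017))) = 67311*(301394 + (176954 + 97921/(-92062))) = 67311*(301394 + (176954 + 97921*(-1/92062))) = 67311*(301394 + (176954 - 97921/92062)) = 67311*(301394 + 16290641227/92062) = 67311*(44037575655/92062) = 2964213254913705/92062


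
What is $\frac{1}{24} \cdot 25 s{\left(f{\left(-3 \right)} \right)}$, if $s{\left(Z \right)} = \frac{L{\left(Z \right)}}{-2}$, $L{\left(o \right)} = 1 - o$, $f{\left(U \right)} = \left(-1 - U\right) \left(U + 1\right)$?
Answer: $- \frac{125}{48} \approx -2.6042$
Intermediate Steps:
$f{\left(U \right)} = \left(1 + U\right) \left(-1 - U\right)$ ($f{\left(U \right)} = \left(-1 - U\right) \left(1 + U\right) = \left(1 + U\right) \left(-1 - U\right)$)
$s{\left(Z \right)} = - \frac{1}{2} + \frac{Z}{2}$ ($s{\left(Z \right)} = \frac{1 - Z}{-2} = \left(1 - Z\right) \left(- \frac{1}{2}\right) = - \frac{1}{2} + \frac{Z}{2}$)
$\frac{1}{24} \cdot 25 s{\left(f{\left(-3 \right)} \right)} = \frac{1}{24} \cdot 25 \left(- \frac{1}{2} + \frac{-1 - \left(-3\right)^{2} - -6}{2}\right) = \frac{1}{24} \cdot 25 \left(- \frac{1}{2} + \frac{-1 - 9 + 6}{2}\right) = \frac{25 \left(- \frac{1}{2} + \frac{-1 - 9 + 6}{2}\right)}{24} = \frac{25 \left(- \frac{1}{2} + \frac{1}{2} \left(-4\right)\right)}{24} = \frac{25 \left(- \frac{1}{2} - 2\right)}{24} = \frac{25}{24} \left(- \frac{5}{2}\right) = - \frac{125}{48}$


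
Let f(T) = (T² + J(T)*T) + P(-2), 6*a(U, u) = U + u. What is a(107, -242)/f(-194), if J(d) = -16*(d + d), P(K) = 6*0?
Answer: 45/2333432 ≈ 1.9285e-5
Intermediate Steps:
P(K) = 0
J(d) = -32*d
a(U, u) = U/6 + u/6 (a(U, u) = (U + u)/6 = U/6 + u/6)
f(T) = -31*T² (f(T) = (T² + (-32*T)*T) + 0 = (T² - 32*T²) + 0 = -31*T² + 0 = -31*T²)
a(107, -242)/f(-194) = ((⅙)*107 + (⅙)*(-242))/((-31*(-194)²)) = (107/6 - 121/3)/((-31*37636)) = -45/2/(-1166716) = -45/2*(-1/1166716) = 45/2333432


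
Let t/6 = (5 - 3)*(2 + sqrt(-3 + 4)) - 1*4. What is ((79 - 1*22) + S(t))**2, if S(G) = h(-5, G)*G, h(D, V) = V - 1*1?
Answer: 35721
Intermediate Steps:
t = 12 (t = 6*((5 - 3)*(2 + sqrt(-3 + 4)) - 1*4) = 6*(2*(2 + sqrt(1)) - 4) = 6*(2*(2 + 1) - 4) = 6*(2*3 - 4) = 6*(6 - 4) = 6*2 = 12)
h(D, V) = -1 + V (h(D, V) = V - 1 = -1 + V)
S(G) = G*(-1 + G) (S(G) = (-1 + G)*G = G*(-1 + G))
((79 - 1*22) + S(t))**2 = ((79 - 1*22) + 12*(-1 + 12))**2 = ((79 - 22) + 12*11)**2 = (57 + 132)**2 = 189**2 = 35721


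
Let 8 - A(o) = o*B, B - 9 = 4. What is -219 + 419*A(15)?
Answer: -78572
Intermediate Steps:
B = 13 (B = 9 + 4 = 13)
A(o) = 8 - 13*o (A(o) = 8 - o*13 = 8 - 13*o)
-219 + 419*A(15) = -219 + 419*(8 - 13*15) = -219 + 419*(8 - 195) = -219 + 419*(-187) = -219 - 78353 = -78572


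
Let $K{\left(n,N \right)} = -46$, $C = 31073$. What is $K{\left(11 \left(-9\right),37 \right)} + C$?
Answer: $31027$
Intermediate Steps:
$K{\left(11 \left(-9\right),37 \right)} + C = -46 + 31073 = 31027$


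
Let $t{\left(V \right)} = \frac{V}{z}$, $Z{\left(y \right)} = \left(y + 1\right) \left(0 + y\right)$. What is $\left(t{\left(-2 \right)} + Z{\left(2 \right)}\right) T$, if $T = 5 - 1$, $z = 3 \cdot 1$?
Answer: $\frac{64}{3} \approx 21.333$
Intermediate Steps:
$Z{\left(y \right)} = y \left(1 + y\right)$ ($Z{\left(y \right)} = \left(1 + y\right) y = y \left(1 + y\right)$)
$z = 3$
$t{\left(V \right)} = \frac{V}{3}$
$T = 4$ ($T = 5 - 1 = 4$)
$\left(t{\left(-2 \right)} + Z{\left(2 \right)}\right) T = \left(\frac{1}{3} \left(-2\right) + 2 \left(1 + 2\right)\right) 4 = \left(- \frac{2}{3} + 2 \cdot 3\right) 4 = \left(- \frac{2}{3} + 6\right) 4 = \frac{16}{3} \cdot 4 = \frac{64}{3}$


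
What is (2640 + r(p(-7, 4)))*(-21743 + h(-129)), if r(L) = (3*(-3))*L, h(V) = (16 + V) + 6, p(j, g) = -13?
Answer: -60240450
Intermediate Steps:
h(V) = 22 + V
r(L) = -9*L
(2640 + r(p(-7, 4)))*(-21743 + h(-129)) = (2640 - 9*(-13))*(-21743 + (22 - 129)) = (2640 + 117)*(-21743 - 107) = 2757*(-21850) = -60240450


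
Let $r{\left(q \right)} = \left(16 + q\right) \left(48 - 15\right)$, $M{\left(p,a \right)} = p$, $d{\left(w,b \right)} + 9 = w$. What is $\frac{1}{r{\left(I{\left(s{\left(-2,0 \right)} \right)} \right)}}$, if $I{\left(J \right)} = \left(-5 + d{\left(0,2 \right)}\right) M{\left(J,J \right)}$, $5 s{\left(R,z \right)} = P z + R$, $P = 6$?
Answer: $\frac{5}{3564} \approx 0.0014029$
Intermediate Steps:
$d{\left(w,b \right)} = -9 + w$
$s{\left(R,z \right)} = \frac{R}{5} + \frac{6 z}{5}$ ($s{\left(R,z \right)} = \frac{6 z + R}{5} = \frac{R + 6 z}{5} = \frac{R}{5} + \frac{6 z}{5}$)
$I{\left(J \right)} = - 14 J$ ($I{\left(J \right)} = \left(-5 + \left(-9 + 0\right)\right) J = \left(-5 - 9\right) J = - 14 J$)
$r{\left(q \right)} = 528 + 33 q$ ($r{\left(q \right)} = \left(16 + q\right) 33 = 528 + 33 q$)
$\frac{1}{r{\left(I{\left(s{\left(-2,0 \right)} \right)} \right)}} = \frac{1}{528 + 33 \left(- 14 \left(\frac{1}{5} \left(-2\right) + \frac{6}{5} \cdot 0\right)\right)} = \frac{1}{528 + 33 \left(- 14 \left(- \frac{2}{5} + 0\right)\right)} = \frac{1}{528 + 33 \left(\left(-14\right) \left(- \frac{2}{5}\right)\right)} = \frac{1}{528 + 33 \cdot \frac{28}{5}} = \frac{1}{528 + \frac{924}{5}} = \frac{1}{\frac{3564}{5}} = \frac{5}{3564}$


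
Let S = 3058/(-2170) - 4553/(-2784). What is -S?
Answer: -23561/104160 ≈ -0.22620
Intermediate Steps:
S = 23561/104160 (S = 3058*(-1/2170) - 4553*(-1/2784) = -1529/1085 + 157/96 = 23561/104160 ≈ 0.22620)
-S = -1*23561/104160 = -23561/104160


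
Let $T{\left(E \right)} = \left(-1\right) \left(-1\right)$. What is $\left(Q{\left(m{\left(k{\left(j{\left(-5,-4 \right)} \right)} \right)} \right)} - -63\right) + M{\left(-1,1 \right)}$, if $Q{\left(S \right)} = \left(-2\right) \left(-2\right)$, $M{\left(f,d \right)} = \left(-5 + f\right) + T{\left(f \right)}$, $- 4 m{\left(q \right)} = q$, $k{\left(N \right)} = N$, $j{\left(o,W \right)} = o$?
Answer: $62$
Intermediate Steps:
$m{\left(q \right)} = - \frac{q}{4}$
$T{\left(E \right)} = 1$
$M{\left(f,d \right)} = -4 + f$ ($M{\left(f,d \right)} = \left(-5 + f\right) + 1 = -4 + f$)
$Q{\left(S \right)} = 4$
$\left(Q{\left(m{\left(k{\left(j{\left(-5,-4 \right)} \right)} \right)} \right)} - -63\right) + M{\left(-1,1 \right)} = \left(4 - -63\right) - 5 = \left(4 + 63\right) - 5 = 67 - 5 = 62$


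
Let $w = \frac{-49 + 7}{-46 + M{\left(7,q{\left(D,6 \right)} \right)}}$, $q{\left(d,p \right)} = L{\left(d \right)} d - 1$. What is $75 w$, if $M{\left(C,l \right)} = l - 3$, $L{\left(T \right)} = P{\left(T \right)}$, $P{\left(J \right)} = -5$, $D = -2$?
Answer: $\frac{315}{4} \approx 78.75$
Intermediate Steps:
$L{\left(T \right)} = -5$
$q{\left(d,p \right)} = -1 - 5 d$ ($q{\left(d,p \right)} = - 5 d - 1 = -1 - 5 d$)
$M{\left(C,l \right)} = -3 + l$
$w = \frac{21}{20}$ ($w = \frac{-49 + 7}{-46 - -6} = - \frac{42}{-46 + \left(-3 + \left(-1 + 10\right)\right)} = - \frac{42}{-46 + \left(-3 + 9\right)} = - \frac{42}{-46 + 6} = - \frac{42}{-40} = \left(-42\right) \left(- \frac{1}{40}\right) = \frac{21}{20} \approx 1.05$)
$75 w = 75 \cdot \frac{21}{20} = \frac{315}{4}$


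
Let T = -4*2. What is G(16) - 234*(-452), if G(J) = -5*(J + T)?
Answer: 105728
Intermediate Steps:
T = -8
G(J) = 40 - 5*J (G(J) = -5*(J - 8) = -5*(-8 + J) = 40 - 5*J)
G(16) - 234*(-452) = (40 - 5*16) - 234*(-452) = (40 - 80) + 105768 = -40 + 105768 = 105728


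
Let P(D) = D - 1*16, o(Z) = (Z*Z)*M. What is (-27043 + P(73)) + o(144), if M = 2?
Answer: 14486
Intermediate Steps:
o(Z) = 2*Z**2 (o(Z) = (Z*Z)*2 = Z**2*2 = 2*Z**2)
P(D) = -16 + D (P(D) = D - 16 = -16 + D)
(-27043 + P(73)) + o(144) = (-27043 + (-16 + 73)) + 2*144**2 = (-27043 + 57) + 2*20736 = -26986 + 41472 = 14486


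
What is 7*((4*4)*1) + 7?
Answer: 119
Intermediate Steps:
7*((4*4)*1) + 7 = 7*(16*1) + 7 = 7*16 + 7 = 112 + 7 = 119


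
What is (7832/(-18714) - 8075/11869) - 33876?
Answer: -3762330737887/111058233 ≈ -33877.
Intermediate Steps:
(7832/(-18714) - 8075/11869) - 33876 = (7832*(-1/18714) - 8075*1/11869) - 33876 = (-3916/9357 - 8075/11869) - 33876 = -122036779/111058233 - 33876 = -3762330737887/111058233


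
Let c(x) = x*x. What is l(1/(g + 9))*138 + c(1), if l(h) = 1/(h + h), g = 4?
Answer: 898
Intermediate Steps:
c(x) = x²
l(h) = 1/(2*h)
l(1/(g + 9))*138 + c(1) = (1/(2*(1/(4 + 9))))*138 + 1² = (1/(2*(1/13)))*138 + 1 = ((½)*13)*138 + 1 = (13/2)*138 + 1 = 897 + 1 = 898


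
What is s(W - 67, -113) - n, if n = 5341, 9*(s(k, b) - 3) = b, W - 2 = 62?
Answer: -48155/9 ≈ -5350.6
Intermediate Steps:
W = 64 (W = 2 + 62 = 64)
s(k, b) = 3 + b/9
s(W - 67, -113) - n = (3 + (⅑)*(-113)) - 1*5341 = (3 - 113/9) - 5341 = -86/9 - 5341 = -48155/9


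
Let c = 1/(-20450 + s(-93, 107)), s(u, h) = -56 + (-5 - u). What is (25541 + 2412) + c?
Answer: 570744353/20418 ≈ 27953.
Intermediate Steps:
s(u, h) = -61 - u
c = -1/20418 (c = 1/(-20450 + (-61 - 1*(-93))) = 1/(-20450 + (-61 + 93)) = 1/(-20450 + 32) = 1/(-20418) = -1/20418 ≈ -4.8976e-5)
(25541 + 2412) + c = (25541 + 2412) - 1/20418 = 27953 - 1/20418 = 570744353/20418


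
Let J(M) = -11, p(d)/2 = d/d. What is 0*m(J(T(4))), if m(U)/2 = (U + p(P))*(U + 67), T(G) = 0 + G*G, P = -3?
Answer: 0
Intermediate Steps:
T(G) = G² (T(G) = 0 + G² = G²)
p(d) = 2 (p(d) = 2*(d/d) = 2*1 = 2)
m(U) = 2*(2 + U)*(67 + U) (m(U) = 2*((U + 2)*(U + 67)) = 2*((2 + U)*(67 + U)) = 2*(2 + U)*(67 + U))
0*m(J(T(4))) = 0*(268 + 2*(-11)² + 138*(-11)) = 0*(268 + 2*121 - 1518) = 0*(268 + 242 - 1518) = 0*(-1008) = 0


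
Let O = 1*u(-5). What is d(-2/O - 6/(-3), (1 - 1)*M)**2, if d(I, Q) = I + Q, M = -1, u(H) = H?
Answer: 144/25 ≈ 5.7600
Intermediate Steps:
O = -5 (O = 1*(-5) = -5)
d(-2/O - 6/(-3), (1 - 1)*M)**2 = ((-2/(-5) - 6/(-3)) + (1 - 1)*(-1))**2 = ((-2*(-1/5) - 6*(-1/3)) + 0*(-1))**2 = ((2/5 + 2) + 0)**2 = (12/5 + 0)**2 = (12/5)**2 = 144/25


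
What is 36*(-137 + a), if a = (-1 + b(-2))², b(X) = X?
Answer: -4608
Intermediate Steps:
a = 9 (a = (-1 - 2)² = (-3)² = 9)
36*(-137 + a) = 36*(-137 + 9) = 36*(-128) = -4608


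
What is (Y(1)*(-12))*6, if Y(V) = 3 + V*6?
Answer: -648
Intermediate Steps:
Y(V) = 3 + 6*V
(Y(1)*(-12))*6 = ((3 + 6*1)*(-12))*6 = ((3 + 6)*(-12))*6 = (9*(-12))*6 = -108*6 = -648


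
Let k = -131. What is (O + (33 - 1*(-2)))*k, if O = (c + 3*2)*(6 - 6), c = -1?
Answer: -4585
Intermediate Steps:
O = 0 (O = (-1 + 3*2)*(6 - 6) = (-1 + 6)*0 = 5*0 = 0)
(O + (33 - 1*(-2)))*k = (0 + (33 - 1*(-2)))*(-131) = (0 + (33 + 2))*(-131) = (0 + 35)*(-131) = 35*(-131) = -4585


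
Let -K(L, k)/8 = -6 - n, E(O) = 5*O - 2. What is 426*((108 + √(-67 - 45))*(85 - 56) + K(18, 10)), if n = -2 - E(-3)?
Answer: 1405800 + 49416*I*√7 ≈ 1.4058e+6 + 1.3074e+5*I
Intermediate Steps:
E(O) = -2 + 5*O
n = 15 (n = -2 - (-2 + 5*(-3)) = -2 - (-2 - 15) = -2 - 1*(-17) = -2 + 17 = 15)
K(L, k) = 168 (K(L, k) = -8*(-6 - 1*15) = -8*(-6 - 15) = -8*(-21) = 168)
426*((108 + √(-67 - 45))*(85 - 56) + K(18, 10)) = 426*((108 + √(-67 - 45))*(85 - 56) + 168) = 426*((108 + √(-112))*29 + 168) = 426*((108 + 4*I*√7)*29 + 168) = 426*((3132 + 116*I*√7) + 168) = 426*(3300 + 116*I*√7) = 1405800 + 49416*I*√7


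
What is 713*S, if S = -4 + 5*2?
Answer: 4278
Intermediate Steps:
S = 6 (S = -4 + 10 = 6)
713*S = 713*6 = 4278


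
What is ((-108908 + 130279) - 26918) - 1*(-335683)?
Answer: 330136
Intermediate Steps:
((-108908 + 130279) - 26918) - 1*(-335683) = (21371 - 26918) + 335683 = -5547 + 335683 = 330136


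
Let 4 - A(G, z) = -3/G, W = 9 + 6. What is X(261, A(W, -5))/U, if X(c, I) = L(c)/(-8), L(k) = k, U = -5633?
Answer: 261/45064 ≈ 0.0057918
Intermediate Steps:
W = 15
A(G, z) = 4 + 3/G (A(G, z) = 4 - (-3)/G = 4 + 3/G)
X(c, I) = -c/8 (X(c, I) = c/(-8) = c*(-⅛) = -c/8)
X(261, A(W, -5))/U = -⅛*261/(-5633) = -261/8*(-1/5633) = 261/45064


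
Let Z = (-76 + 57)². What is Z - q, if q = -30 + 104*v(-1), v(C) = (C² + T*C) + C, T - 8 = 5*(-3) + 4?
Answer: 79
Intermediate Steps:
T = -3 (T = 8 + (5*(-3) + 4) = 8 + (-15 + 4) = 8 - 11 = -3)
v(C) = C² - 2*C (v(C) = (C² - 3*C) + C = C² - 2*C)
q = 282 (q = -30 + 104*(-(-2 - 1)) = -30 + 104*(-1*(-3)) = -30 + 104*3 = -30 + 312 = 282)
Z = 361 (Z = (-19)² = 361)
Z - q = 361 - 1*282 = 361 - 282 = 79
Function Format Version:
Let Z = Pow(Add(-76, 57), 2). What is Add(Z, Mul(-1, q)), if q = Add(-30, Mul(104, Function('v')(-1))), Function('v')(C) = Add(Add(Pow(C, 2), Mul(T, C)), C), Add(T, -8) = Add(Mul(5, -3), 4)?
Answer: 79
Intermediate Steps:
T = -3 (T = Add(8, Add(Mul(5, -3), 4)) = Add(8, Add(-15, 4)) = Add(8, -11) = -3)
Function('v')(C) = Add(Pow(C, 2), Mul(-2, C)) (Function('v')(C) = Add(Add(Pow(C, 2), Mul(-3, C)), C) = Add(Pow(C, 2), Mul(-2, C)))
q = 282 (q = Add(-30, Mul(104, Mul(-1, Add(-2, -1)))) = Add(-30, Mul(104, Mul(-1, -3))) = Add(-30, Mul(104, 3)) = Add(-30, 312) = 282)
Z = 361 (Z = Pow(-19, 2) = 361)
Add(Z, Mul(-1, q)) = Add(361, Mul(-1, 282)) = Add(361, -282) = 79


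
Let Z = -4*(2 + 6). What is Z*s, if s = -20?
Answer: 640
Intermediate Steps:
Z = -32 (Z = -4*8 = -32)
Z*s = -32*(-20) = 640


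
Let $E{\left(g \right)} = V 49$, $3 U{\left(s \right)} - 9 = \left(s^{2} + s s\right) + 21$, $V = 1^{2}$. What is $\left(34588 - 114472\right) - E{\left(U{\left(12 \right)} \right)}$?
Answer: $-79933$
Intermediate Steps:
$V = 1$
$U{\left(s \right)} = 10 + \frac{2 s^{2}}{3}$ ($U{\left(s \right)} = 3 + \frac{\left(s^{2} + s s\right) + 21}{3} = 3 + \frac{\left(s^{2} + s^{2}\right) + 21}{3} = 3 + \frac{2 s^{2} + 21}{3} = 3 + \frac{21 + 2 s^{2}}{3} = 3 + \left(7 + \frac{2 s^{2}}{3}\right) = 10 + \frac{2 s^{2}}{3}$)
$E{\left(g \right)} = 49$ ($E{\left(g \right)} = 1 \cdot 49 = 49$)
$\left(34588 - 114472\right) - E{\left(U{\left(12 \right)} \right)} = \left(34588 - 114472\right) - 49 = -79884 - 49 = -79933$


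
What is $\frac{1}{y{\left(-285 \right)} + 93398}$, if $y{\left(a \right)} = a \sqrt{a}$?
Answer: $\frac{93398}{8746335529} + \frac{285 i \sqrt{285}}{8746335529} \approx 1.0679 \cdot 10^{-5} + 5.501 \cdot 10^{-7} i$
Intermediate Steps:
$y{\left(a \right)} = a^{\frac{3}{2}}$
$\frac{1}{y{\left(-285 \right)} + 93398} = \frac{1}{\left(-285\right)^{\frac{3}{2}} + 93398} = \frac{1}{- 285 i \sqrt{285} + 93398} = \frac{1}{93398 - 285 i \sqrt{285}}$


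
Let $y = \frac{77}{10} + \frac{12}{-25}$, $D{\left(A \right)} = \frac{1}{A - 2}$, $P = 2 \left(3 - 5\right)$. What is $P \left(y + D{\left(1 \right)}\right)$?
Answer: $- \frac{622}{25} \approx -24.88$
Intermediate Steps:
$P = -4$ ($P = 2 \left(-2\right) = -4$)
$D{\left(A \right)} = \frac{1}{-2 + A}$
$y = \frac{361}{50}$ ($y = 77 \cdot \frac{1}{10} + 12 \left(- \frac{1}{25}\right) = \frac{77}{10} - \frac{12}{25} = \frac{361}{50} \approx 7.22$)
$P \left(y + D{\left(1 \right)}\right) = - 4 \left(\frac{361}{50} + \frac{1}{-2 + 1}\right) = - 4 \left(\frac{361}{50} + \frac{1}{-1}\right) = - 4 \left(\frac{361}{50} - 1\right) = \left(-4\right) \frac{311}{50} = - \frac{622}{25}$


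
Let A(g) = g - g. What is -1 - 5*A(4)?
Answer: -1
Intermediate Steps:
A(g) = 0
-1 - 5*A(4) = -1 - 5*0 = -1 + 0 = -1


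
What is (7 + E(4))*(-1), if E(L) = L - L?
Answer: -7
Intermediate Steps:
E(L) = 0
(7 + E(4))*(-1) = (7 + 0)*(-1) = 7*(-1) = -7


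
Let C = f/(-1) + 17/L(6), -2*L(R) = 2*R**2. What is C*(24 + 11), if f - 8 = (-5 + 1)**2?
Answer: -30835/36 ≈ -856.53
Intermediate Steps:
f = 24 (f = 8 + (-5 + 1)**2 = 8 + (-4)**2 = 8 + 16 = 24)
L(R) = -R**2
C = -881/36 (C = 24/(-1) + 17/((-1*6**2)) = 24*(-1) + 17/((-1*36)) = -24 + 17/(-36) = -24 + 17*(-1/36) = -24 - 17/36 = -881/36 ≈ -24.472)
C*(24 + 11) = -881*(24 + 11)/36 = -881/36*35 = -30835/36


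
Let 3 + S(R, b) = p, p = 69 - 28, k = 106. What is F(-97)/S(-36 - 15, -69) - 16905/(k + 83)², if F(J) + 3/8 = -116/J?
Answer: -3236329/7165584 ≈ -0.45165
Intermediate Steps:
F(J) = -3/8 - 116/J
p = 41
S(R, b) = 38 (S(R, b) = -3 + 41 = 38)
F(-97)/S(-36 - 15, -69) - 16905/(k + 83)² = (-3/8 - 116/(-97))/38 - 16905/(106 + 83)² = (-3/8 - 116*(-1/97))*(1/38) - 16905/(189²) = (-3/8 + 116/97)*(1/38) - 16905/35721 = (637/776)*(1/38) - 16905*1/35721 = 637/29488 - 115/243 = -3236329/7165584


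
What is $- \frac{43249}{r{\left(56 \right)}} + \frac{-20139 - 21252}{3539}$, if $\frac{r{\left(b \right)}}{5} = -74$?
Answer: $\frac{137743541}{1309430} \approx 105.19$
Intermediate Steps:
$r{\left(b \right)} = -370$ ($r{\left(b \right)} = 5 \left(-74\right) = -370$)
$- \frac{43249}{r{\left(56 \right)}} + \frac{-20139 - 21252}{3539} = - \frac{43249}{-370} + \frac{-20139 - 21252}{3539} = \left(-43249\right) \left(- \frac{1}{370}\right) - \frac{41391}{3539} = \frac{43249}{370} - \frac{41391}{3539} = \frac{137743541}{1309430}$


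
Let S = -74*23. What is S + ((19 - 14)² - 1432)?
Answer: -3109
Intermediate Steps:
S = -1702
S + ((19 - 14)² - 1432) = -1702 + ((19 - 14)² - 1432) = -1702 + (5² - 1432) = -1702 + (25 - 1432) = -1702 - 1407 = -3109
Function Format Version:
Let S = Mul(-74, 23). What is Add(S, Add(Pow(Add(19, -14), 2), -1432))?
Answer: -3109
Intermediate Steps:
S = -1702
Add(S, Add(Pow(Add(19, -14), 2), -1432)) = Add(-1702, Add(Pow(Add(19, -14), 2), -1432)) = Add(-1702, Add(Pow(5, 2), -1432)) = Add(-1702, Add(25, -1432)) = Add(-1702, -1407) = -3109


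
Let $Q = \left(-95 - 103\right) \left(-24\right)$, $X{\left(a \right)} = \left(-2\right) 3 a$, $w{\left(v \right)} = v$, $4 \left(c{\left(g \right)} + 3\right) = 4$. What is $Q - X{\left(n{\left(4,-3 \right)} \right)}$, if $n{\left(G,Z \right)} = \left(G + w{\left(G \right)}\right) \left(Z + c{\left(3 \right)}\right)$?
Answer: $4512$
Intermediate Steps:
$c{\left(g \right)} = -2$ ($c{\left(g \right)} = -3 + \frac{1}{4} \cdot 4 = -3 + 1 = -2$)
$n{\left(G,Z \right)} = 2 G \left(-2 + Z\right)$ ($n{\left(G,Z \right)} = \left(G + G\right) \left(Z - 2\right) = 2 G \left(-2 + Z\right)$)
$X{\left(a \right)} = - 6 a$
$Q = 4752$ ($Q = \left(-198\right) \left(-24\right) = 4752$)
$Q - X{\left(n{\left(4,-3 \right)} \right)} = 4752 - - 6 \cdot 2 \cdot 4 \left(-2 - 3\right) = 4752 - - 6 \cdot 2 \cdot 4 \left(-5\right) = 4752 - \left(-6\right) \left(-40\right) = 4752 - 240 = 4512$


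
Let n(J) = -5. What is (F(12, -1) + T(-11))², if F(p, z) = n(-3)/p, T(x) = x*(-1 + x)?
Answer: 2493241/144 ≈ 17314.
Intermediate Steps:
F(p, z) = -5/p
(F(12, -1) + T(-11))² = (-5/12 - 11*(-1 - 11))² = (-5*1/12 - 11*(-12))² = (-5/12 + 132)² = (1579/12)² = 2493241/144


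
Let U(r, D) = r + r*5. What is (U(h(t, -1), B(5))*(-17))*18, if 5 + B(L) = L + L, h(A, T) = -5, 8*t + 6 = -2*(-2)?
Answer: 9180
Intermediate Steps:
t = -¼ (t = -¾ + (-2*(-2))/8 = -¾ + (⅛)*4 = -¾ + ½ = -¼ ≈ -0.25000)
B(L) = -5 + 2*L (B(L) = -5 + (L + L) = -5 + 2*L)
U(r, D) = 6*r (U(r, D) = r + 5*r = 6*r)
(U(h(t, -1), B(5))*(-17))*18 = ((6*(-5))*(-17))*18 = -30*(-17)*18 = 510*18 = 9180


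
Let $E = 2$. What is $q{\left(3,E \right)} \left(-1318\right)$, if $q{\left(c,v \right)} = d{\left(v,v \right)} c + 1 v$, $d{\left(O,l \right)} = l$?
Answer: $-10544$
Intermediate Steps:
$q{\left(c,v \right)} = v + c v$ ($q{\left(c,v \right)} = v c + 1 v = c v + v = v + c v$)
$q{\left(3,E \right)} \left(-1318\right) = 2 \left(1 + 3\right) \left(-1318\right) = 2 \cdot 4 \left(-1318\right) = 8 \left(-1318\right) = -10544$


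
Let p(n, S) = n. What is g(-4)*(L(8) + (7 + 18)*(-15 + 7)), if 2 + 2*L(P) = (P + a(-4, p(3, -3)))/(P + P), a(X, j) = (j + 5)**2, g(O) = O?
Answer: 795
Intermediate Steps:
a(X, j) = (5 + j)**2
L(P) = -1 + (64 + P)/(4*P) (L(P) = -1 + ((P + (5 + 3)**2)/(P + P))/2 = -1 + ((P + 8**2)/((2*P)))/2 = -1 + ((P + 64)*(1/(2*P)))/2 = -1 + ((64 + P)*(1/(2*P)))/2 = -1 + ((64 + P)/(2*P))/2 = -1 + (64 + P)/(4*P))
g(-4)*(L(8) + (7 + 18)*(-15 + 7)) = -4*((-3/4 + 16/8) + (7 + 18)*(-15 + 7)) = -4*((-3/4 + 16*(1/8)) + 25*(-8)) = -4*((-3/4 + 2) - 200) = -4*(5/4 - 200) = -4*(-795/4) = 795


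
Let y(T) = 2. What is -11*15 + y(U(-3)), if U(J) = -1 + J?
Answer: -163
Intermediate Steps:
-11*15 + y(U(-3)) = -11*15 + 2 = -165 + 2 = -163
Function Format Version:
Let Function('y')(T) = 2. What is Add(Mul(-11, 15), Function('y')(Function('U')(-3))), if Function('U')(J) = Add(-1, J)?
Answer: -163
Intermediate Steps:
Add(Mul(-11, 15), Function('y')(Function('U')(-3))) = Add(Mul(-11, 15), 2) = Add(-165, 2) = -163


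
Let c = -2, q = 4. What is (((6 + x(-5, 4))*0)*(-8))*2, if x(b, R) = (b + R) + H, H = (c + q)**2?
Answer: 0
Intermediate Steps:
H = 4 (H = (-2 + 4)**2 = 2**2 = 4)
x(b, R) = 4 + R + b (x(b, R) = (b + R) + 4 = (R + b) + 4 = 4 + R + b)
(((6 + x(-5, 4))*0)*(-8))*2 = (((6 + (4 + 4 - 5))*0)*(-8))*2 = (((6 + 3)*0)*(-8))*2 = ((9*0)*(-8))*2 = (0*(-8))*2 = 0*2 = 0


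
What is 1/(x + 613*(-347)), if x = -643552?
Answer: -1/856263 ≈ -1.1679e-6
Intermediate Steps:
1/(x + 613*(-347)) = 1/(-643552 + 613*(-347)) = 1/(-643552 - 212711) = 1/(-856263) = -1/856263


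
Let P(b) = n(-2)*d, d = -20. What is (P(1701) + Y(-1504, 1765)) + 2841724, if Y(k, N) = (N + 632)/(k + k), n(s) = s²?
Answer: 181865165/64 ≈ 2.8416e+6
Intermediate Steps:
Y(k, N) = (632 + N)/(2*k) (Y(k, N) = (632 + N)/((2*k)) = (632 + N)*(1/(2*k)) = (632 + N)/(2*k))
P(b) = -80 (P(b) = (-2)²*(-20) = 4*(-20) = -80)
(P(1701) + Y(-1504, 1765)) + 2841724 = (-80 + (½)*(632 + 1765)/(-1504)) + 2841724 = (-80 + (½)*(-1/1504)*2397) + 2841724 = (-80 - 51/64) + 2841724 = -5171/64 + 2841724 = 181865165/64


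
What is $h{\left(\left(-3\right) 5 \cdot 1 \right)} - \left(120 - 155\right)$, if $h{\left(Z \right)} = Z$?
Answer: $20$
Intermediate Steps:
$h{\left(\left(-3\right) 5 \cdot 1 \right)} - \left(120 - 155\right) = \left(-3\right) 5 \cdot 1 - \left(120 - 155\right) = \left(-15\right) 1 - \left(120 - 155\right) = -15 - -35 = -15 + 35 = 20$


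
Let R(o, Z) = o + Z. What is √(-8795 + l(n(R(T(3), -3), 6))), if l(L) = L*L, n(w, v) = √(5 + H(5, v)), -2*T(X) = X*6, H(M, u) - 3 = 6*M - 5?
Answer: I*√8762 ≈ 93.606*I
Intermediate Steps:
H(M, u) = -2 + 6*M (H(M, u) = 3 + (6*M - 5) = 3 + (-5 + 6*M) = -2 + 6*M)
T(X) = -3*X (T(X) = -X*6/2 = -3*X)
R(o, Z) = Z + o
n(w, v) = √33 (n(w, v) = √(5 + (-2 + 6*5)) = √(5 + (-2 + 30)) = √(5 + 28) = √33)
l(L) = L²
√(-8795 + l(n(R(T(3), -3), 6))) = √(-8795 + (√33)²) = √(-8795 + 33) = √(-8762) = I*√8762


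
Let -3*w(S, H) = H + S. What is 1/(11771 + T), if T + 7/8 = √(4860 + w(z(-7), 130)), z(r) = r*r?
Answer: 2259864/26597960099 - 64*√43203/26597960099 ≈ 8.4464e-5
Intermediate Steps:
z(r) = r²
w(S, H) = -H/3 - S/3 (w(S, H) = -(H + S)/3 = -H/3 - S/3)
T = -7/8 + √43203/3 (T = -7/8 + √(4860 + (-⅓*130 - ⅓*(-7)²)) = -7/8 + √(4860 + (-130/3 - ⅓*49)) = -7/8 + √(4860 + (-130/3 - 49/3)) = -7/8 + √(4860 - 179/3) = -7/8 + √(14401/3) = -7/8 + √43203/3 ≈ 68.409)
1/(11771 + T) = 1/(11771 + (-7/8 + √43203/3)) = 1/(94161/8 + √43203/3)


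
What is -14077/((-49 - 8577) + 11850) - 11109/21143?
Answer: -333445427/68165032 ≈ -4.8917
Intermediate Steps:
-14077/((-49 - 8577) + 11850) - 11109/21143 = -14077/(-8626 + 11850) - 11109*1/21143 = -14077/3224 - 11109/21143 = -333445427/68165032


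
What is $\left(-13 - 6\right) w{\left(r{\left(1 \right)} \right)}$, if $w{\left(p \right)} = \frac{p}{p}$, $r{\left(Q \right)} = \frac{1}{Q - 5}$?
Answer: $-19$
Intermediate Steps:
$r{\left(Q \right)} = \frac{1}{-5 + Q}$
$w{\left(p \right)} = 1$
$\left(-13 - 6\right) w{\left(r{\left(1 \right)} \right)} = \left(-13 - 6\right) 1 = \left(-19\right) 1 = -19$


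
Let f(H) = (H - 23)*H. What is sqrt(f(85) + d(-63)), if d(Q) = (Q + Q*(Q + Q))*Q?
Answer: I*sqrt(490855) ≈ 700.61*I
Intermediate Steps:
f(H) = H*(-23 + H) (f(H) = (-23 + H)*H = H*(-23 + H))
d(Q) = Q*(Q + 2*Q**2) (d(Q) = (Q + Q*(2*Q))*Q = (Q + 2*Q**2)*Q = Q*(Q + 2*Q**2))
sqrt(f(85) + d(-63)) = sqrt(85*(-23 + 85) + (-63)**2*(1 + 2*(-63))) = sqrt(85*62 + 3969*(1 - 126)) = sqrt(5270 + 3969*(-125)) = sqrt(5270 - 496125) = sqrt(-490855) = I*sqrt(490855)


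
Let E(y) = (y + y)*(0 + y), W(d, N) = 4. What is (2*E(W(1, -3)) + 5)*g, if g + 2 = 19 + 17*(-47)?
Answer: -53958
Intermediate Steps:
E(y) = 2*y² (E(y) = (2*y)*y = 2*y²)
g = -782 (g = -2 + (19 + 17*(-47)) = -2 + (19 - 799) = -2 - 780 = -782)
(2*E(W(1, -3)) + 5)*g = (2*(2*4²) + 5)*(-782) = (2*(2*16) + 5)*(-782) = (2*32 + 5)*(-782) = (64 + 5)*(-782) = 69*(-782) = -53958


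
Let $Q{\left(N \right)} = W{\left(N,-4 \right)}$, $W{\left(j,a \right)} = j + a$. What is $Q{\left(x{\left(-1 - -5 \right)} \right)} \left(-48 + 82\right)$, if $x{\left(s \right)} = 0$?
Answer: $-136$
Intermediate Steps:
$W{\left(j,a \right)} = a + j$
$Q{\left(N \right)} = -4 + N$
$Q{\left(x{\left(-1 - -5 \right)} \right)} \left(-48 + 82\right) = \left(-4 + 0\right) \left(-48 + 82\right) = \left(-4\right) 34 = -136$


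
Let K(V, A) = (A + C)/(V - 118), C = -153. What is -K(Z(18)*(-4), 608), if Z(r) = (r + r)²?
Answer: 455/5302 ≈ 0.085817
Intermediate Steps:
Z(r) = 4*r² (Z(r) = (2*r)² = 4*r²)
K(V, A) = (-153 + A)/(-118 + V) (K(V, A) = (A - 153)/(V - 118) = (-153 + A)/(-118 + V))
-K(Z(18)*(-4), 608) = -(-153 + 608)/(-118 + (4*18²)*(-4)) = -455/(-118 + (4*324)*(-4)) = -455/(-118 + 1296*(-4)) = -455/(-118 - 5184) = -455/(-5302) = -(-1)*455/5302 = -1*(-455/5302) = 455/5302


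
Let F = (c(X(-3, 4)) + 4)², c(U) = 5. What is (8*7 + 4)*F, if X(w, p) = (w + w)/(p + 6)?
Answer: 4860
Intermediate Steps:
X(w, p) = 2*w/(6 + p) (X(w, p) = (2*w)/(6 + p) = 2*w/(6 + p))
F = 81 (F = (5 + 4)² = 9² = 81)
(8*7 + 4)*F = (8*7 + 4)*81 = (56 + 4)*81 = 60*81 = 4860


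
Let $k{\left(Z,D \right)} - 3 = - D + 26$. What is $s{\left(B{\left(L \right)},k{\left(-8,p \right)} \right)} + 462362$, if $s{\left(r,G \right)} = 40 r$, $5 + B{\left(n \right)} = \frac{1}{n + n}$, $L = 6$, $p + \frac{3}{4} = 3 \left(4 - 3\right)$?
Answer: $\frac{1386496}{3} \approx 4.6217 \cdot 10^{5}$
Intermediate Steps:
$p = \frac{9}{4}$ ($p = - \frac{3}{4} + 3 \left(4 - 3\right) = - \frac{3}{4} + 3 \cdot 1 = - \frac{3}{4} + 3 = \frac{9}{4} \approx 2.25$)
$k{\left(Z,D \right)} = 29 - D$ ($k{\left(Z,D \right)} = 3 - \left(-26 + D\right) = 29 - D$)
$B{\left(n \right)} = -5 + \frac{1}{2 n}$ ($B{\left(n \right)} = -5 + \frac{1}{n + n} = -5 + \frac{1}{2 n}$)
$s{\left(B{\left(L \right)},k{\left(-8,p \right)} \right)} + 462362 = 40 \left(-5 + \frac{1}{2 \cdot 6}\right) + 462362 = 40 \left(-5 + \frac{1}{2} \cdot \frac{1}{6}\right) + 462362 = 40 \left(-5 + \frac{1}{12}\right) + 462362 = 40 \left(- \frac{59}{12}\right) + 462362 = - \frac{590}{3} + 462362 = \frac{1386496}{3}$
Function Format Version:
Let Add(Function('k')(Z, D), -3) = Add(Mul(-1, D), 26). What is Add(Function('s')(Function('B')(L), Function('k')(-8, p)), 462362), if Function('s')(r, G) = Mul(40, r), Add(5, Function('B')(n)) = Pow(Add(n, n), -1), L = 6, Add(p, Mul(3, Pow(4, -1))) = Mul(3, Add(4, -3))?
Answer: Rational(1386496, 3) ≈ 4.6217e+5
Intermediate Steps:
p = Rational(9, 4) (p = Add(Rational(-3, 4), Mul(3, Add(4, -3))) = Add(Rational(-3, 4), Mul(3, 1)) = Add(Rational(-3, 4), 3) = Rational(9, 4) ≈ 2.2500)
Function('k')(Z, D) = Add(29, Mul(-1, D)) (Function('k')(Z, D) = Add(3, Add(Mul(-1, D), 26)) = Add(3, Add(26, Mul(-1, D))) = Add(29, Mul(-1, D)))
Function('B')(n) = Add(-5, Mul(Rational(1, 2), Pow(n, -1))) (Function('B')(n) = Add(-5, Pow(Add(n, n), -1)) = Add(-5, Pow(Mul(2, n), -1)) = Add(-5, Mul(Rational(1, 2), Pow(n, -1))))
Add(Function('s')(Function('B')(L), Function('k')(-8, p)), 462362) = Add(Mul(40, Add(-5, Mul(Rational(1, 2), Pow(6, -1)))), 462362) = Add(Mul(40, Add(-5, Mul(Rational(1, 2), Rational(1, 6)))), 462362) = Add(Mul(40, Add(-5, Rational(1, 12))), 462362) = Add(Mul(40, Rational(-59, 12)), 462362) = Add(Rational(-590, 3), 462362) = Rational(1386496, 3)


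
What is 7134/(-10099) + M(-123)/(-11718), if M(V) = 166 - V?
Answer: -86514823/118340082 ≈ -0.73107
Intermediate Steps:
7134/(-10099) + M(-123)/(-11718) = 7134/(-10099) + (166 - 1*(-123))/(-11718) = 7134*(-1/10099) + (166 + 123)*(-1/11718) = -7134/10099 + 289*(-1/11718) = -7134/10099 - 289/11718 = -86514823/118340082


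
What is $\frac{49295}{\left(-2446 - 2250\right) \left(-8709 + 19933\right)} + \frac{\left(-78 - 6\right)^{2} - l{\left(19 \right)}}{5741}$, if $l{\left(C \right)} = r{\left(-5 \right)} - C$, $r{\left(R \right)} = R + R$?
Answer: $\frac{373152497245}{302596076864} \approx 1.2332$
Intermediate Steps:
$r{\left(R \right)} = 2 R$
$l{\left(C \right)} = -10 - C$ ($l{\left(C \right)} = 2 \left(-5\right) - C = -10 - C$)
$\frac{49295}{\left(-2446 - 2250\right) \left(-8709 + 19933\right)} + \frac{\left(-78 - 6\right)^{2} - l{\left(19 \right)}}{5741} = \frac{49295}{\left(-2446 - 2250\right) \left(-8709 + 19933\right)} + \frac{\left(-78 - 6\right)^{2} - \left(-10 - 19\right)}{5741} = \frac{49295}{\left(-4696\right) 11224} + \left(\left(-84\right)^{2} - \left(-10 - 19\right)\right) \frac{1}{5741} = \frac{49295}{-52707904} + \left(7056 - -29\right) \frac{1}{5741} = 49295 \left(- \frac{1}{52707904}\right) + \left(7056 + 29\right) \frac{1}{5741} = - \frac{49295}{52707904} + 7085 \cdot \frac{1}{5741} = - \frac{49295}{52707904} + \frac{7085}{5741} = \frac{373152497245}{302596076864}$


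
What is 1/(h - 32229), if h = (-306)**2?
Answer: 1/61407 ≈ 1.6285e-5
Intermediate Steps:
h = 93636
1/(h - 32229) = 1/(93636 - 32229) = 1/61407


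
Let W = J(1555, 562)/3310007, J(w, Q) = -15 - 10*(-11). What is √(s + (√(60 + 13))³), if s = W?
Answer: √(314450665 + 799798682823577*√73)/3310007 ≈ 24.974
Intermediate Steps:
J(w, Q) = 95 (J(w, Q) = -15 + 110 = 95)
W = 95/3310007 ≈ 2.8701e-5
s = 95/3310007 ≈ 2.8701e-5
√(s + (√(60 + 13))³) = √(95/3310007 + (√(60 + 13))³) = √(95/3310007 + (√73)³) = √(95/3310007 + 73*√73)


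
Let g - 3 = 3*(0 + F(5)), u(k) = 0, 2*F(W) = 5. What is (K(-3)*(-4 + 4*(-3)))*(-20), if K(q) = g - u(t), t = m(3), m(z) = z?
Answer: 3360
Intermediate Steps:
F(W) = 5/2 (F(W) = (½)*5 = 5/2)
t = 3
g = 21/2 (g = 3 + 3*(0 + 5/2) = 3 + 3*(5/2) = 3 + 15/2 = 21/2 ≈ 10.500)
K(q) = 21/2 (K(q) = 21/2 - 1*0 = 21/2 + 0 = 21/2)
(K(-3)*(-4 + 4*(-3)))*(-20) = (21*(-4 + 4*(-3))/2)*(-20) = (21*(-4 - 12)/2)*(-20) = ((21/2)*(-16))*(-20) = -168*(-20) = 3360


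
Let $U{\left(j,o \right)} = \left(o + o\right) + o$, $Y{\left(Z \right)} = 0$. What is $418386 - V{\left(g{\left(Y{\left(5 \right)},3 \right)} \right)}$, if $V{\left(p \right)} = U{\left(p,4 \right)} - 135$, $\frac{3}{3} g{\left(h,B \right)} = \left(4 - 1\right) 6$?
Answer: $418509$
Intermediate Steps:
$g{\left(h,B \right)} = 18$ ($g{\left(h,B \right)} = \left(4 - 1\right) 6 = 3 \cdot 6 = 18$)
$U{\left(j,o \right)} = 3 o$ ($U{\left(j,o \right)} = 2 o + o = 3 o$)
$V{\left(p \right)} = -123$ ($V{\left(p \right)} = 3 \cdot 4 - 135 = 12 - 135 = -123$)
$418386 - V{\left(g{\left(Y{\left(5 \right)},3 \right)} \right)} = 418386 - -123 = 418386 + 123 = 418509$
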